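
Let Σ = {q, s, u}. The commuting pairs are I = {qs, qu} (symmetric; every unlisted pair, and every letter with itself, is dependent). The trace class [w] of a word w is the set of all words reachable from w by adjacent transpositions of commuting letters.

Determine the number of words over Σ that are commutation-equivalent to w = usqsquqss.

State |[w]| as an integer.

84

0(u) covers ∅
1(s) covers 0:u
2(q) covers ∅
3(s) covers 1:s
4(q) covers 2:q
5(u) covers 3:s
6(q) covers 4:q
7(s) covers 5:u
8(s) covers 7:s
floor of heap: 0:u, 2:q
completions by unplaced set U, small U first (add the entries for U minus each lowest piece of U):
  |U|=1: {6}:1  {8}:1
  |U|=2: {4,6}:1  {6,8}:2  {7,8}:1
  |U|=3: {2,4,6}:1  {4,6,8}:3  {5,7,8}:1  {6,7,8}:3
  |U|=4: {2,4,6,8}:4  {3,5,7,8}:1  {4,6,7,8}:6  {5,6,7,8}:4
  |U|=5: {1,3,5,7,8}:1  {2,4,6,7,8}:10  {3,5,6,7,8}:5  {4,5,6,7,8}:10
  |U|=6: {0,1,3,5,7,8}:1  {1,3,5,6,7,8}:6  {2,4,5,6,7,8}:20  {3,4,5,6,7,8}:15
  |U|=7: {0,1,3,5,6,7,8}:7  {1,3,4,5,6,7,8}:21  {2,3,4,5,6,7,8}:35
  start at 0(u): 56
  start at 2(q): 28
sum over floor = 84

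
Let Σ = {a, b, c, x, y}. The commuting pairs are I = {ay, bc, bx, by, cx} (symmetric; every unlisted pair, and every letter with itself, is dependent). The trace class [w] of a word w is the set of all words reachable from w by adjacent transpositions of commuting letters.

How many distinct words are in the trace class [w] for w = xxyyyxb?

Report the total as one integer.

drop 0:x onto floor
drop 1:x onto {0:x}
drop 2:y onto {1:x}
drop 3:y onto {2:y}
drop 4:y onto {3:y}
drop 5:x onto {4:y}
drop 6:b onto floor
ground layer = {0:x, 6:b}
drop-orders for the pieces not yet dropped (sum over which currently-grounded one goes next):
  1 to go: {5} 1  {6} 1
  2 to go: {4,5} 1  {5,6} 2
  3 to go: {3,4,5} 1  {4,5,6} 3
  4 to go: {2,3,4,5} 1  {3,4,5,6} 4
  5 to go: {1,2,3,4,5} 1  {2,3,4,5,6} 5
  if 0:x drops first: 6 orders
  if 6:b drops first: 1 orders
heap linearizations: 7

7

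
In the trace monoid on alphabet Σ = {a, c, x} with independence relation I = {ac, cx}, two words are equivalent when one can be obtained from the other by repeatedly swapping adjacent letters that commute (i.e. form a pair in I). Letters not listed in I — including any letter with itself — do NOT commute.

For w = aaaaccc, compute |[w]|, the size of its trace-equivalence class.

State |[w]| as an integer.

drop 0:a onto floor
drop 1:a onto {0:a}
drop 2:a onto {1:a}
drop 3:a onto {2:a}
drop 4:c onto floor
drop 5:c onto {4:c}
drop 6:c onto {5:c}
ground layer = {0:a, 4:c}
drop-orders for the pieces not yet dropped (sum over which currently-grounded one goes next):
  1 to go: {3} 1  {6} 1
  2 to go: {2,3} 1  {3,6} 2  {5,6} 1
  3 to go: {1,2,3} 1  {2,3,6} 3  {3,5,6} 3  {4,5,6} 1
  4 to go: {0,1,2,3} 1  {1,2,3,6} 4  {2,3,5,6} 6  {3,4,5,6} 4
  5 to go: {0,1,2,3,6} 5  {1,2,3,5,6} 10  {2,3,4,5,6} 10
  if 0:a drops first: 20 orders
  if 4:c drops first: 15 orders
heap linearizations: 35

35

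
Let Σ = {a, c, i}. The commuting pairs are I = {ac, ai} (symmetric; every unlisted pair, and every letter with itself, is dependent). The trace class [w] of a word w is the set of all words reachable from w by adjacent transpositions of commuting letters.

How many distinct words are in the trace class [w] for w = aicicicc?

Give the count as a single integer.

8

#0=a has no predecessor
#1=i has no predecessor
#2=c depends on [1:i]
#3=i depends on [2:c]
#4=c depends on [3:i]
#5=i depends on [4:c]
#6=c depends on [5:i]
#7=c depends on [6:c]
sources: [0:a, 1:i]
N(rest) = Σ N(rest − s) over sources s of rest; N(one piece) = 1:
  size 1 → [0]=1  [7]=1
  size 2 → [0,7]=2  [6,7]=1
  size 3 → [0,6,7]=3  [5,6,7]=1
  size 4 → [0,5,6,7]=4  [4,5,6,7]=1
  size 5 → [0,4,5,6,7]=5  [3,4,5,6,7]=1
  size 6 → [0,3,4,5,6,7]=6  [2,3,4,5,6,7]=1
  first=0(a) contributes 1
  first=1(i) contributes 7
|[w]| = 8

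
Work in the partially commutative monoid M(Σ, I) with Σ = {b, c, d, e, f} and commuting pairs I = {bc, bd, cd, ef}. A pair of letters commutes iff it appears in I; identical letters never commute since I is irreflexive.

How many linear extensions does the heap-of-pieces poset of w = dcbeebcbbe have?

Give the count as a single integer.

24

piece 0:d — minimal
piece 1:c — minimal
piece 2:b — minimal
piece 3:e rests on {0:d, 1:c, 2:b}
piece 4:e rests on {3:e}
piece 5:b rests on {4:e}
piece 6:c rests on {4:e}
piece 7:b rests on {5:b}
piece 8:b rests on {7:b}
piece 9:e rests on {6:c, 8:b}
minimal pieces: {0:d, 1:c, 2:b}
ways to finish when only these pieces remain (= sum over removing one remaining piece with nothing left below it):
  1 left: {9}→1
  2 left: {6,9}→1  {8,9}→1
  3 left: {6,8,9}→2  {7,8,9}→1
  4 left: {5,7,8,9}→1  {6,7,8,9}→3
  5 left: {5,6,7,8,9}→4
  6 left: {4,5,6,7,8,9}→4
  7 left: {3,4,5,6,7,8,9}→4
  8 left: {0,3,4,5,6,7,8,9}→4  {1,3,4,5,6,7,8,9}→4  {2,3,4,5,6,7,8,9}→4
  placing 0:d first → 8 extensions
  placing 1:c first → 8 extensions
  placing 2:b first → 8 extensions
total linear extensions = 24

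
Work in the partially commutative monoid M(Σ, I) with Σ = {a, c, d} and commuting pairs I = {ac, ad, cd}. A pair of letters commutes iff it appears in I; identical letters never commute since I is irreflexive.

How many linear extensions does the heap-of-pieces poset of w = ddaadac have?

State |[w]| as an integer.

piece 0:d — minimal
piece 1:d rests on {0:d}
piece 2:a — minimal
piece 3:a rests on {2:a}
piece 4:d rests on {1:d}
piece 5:a rests on {3:a}
piece 6:c — minimal
minimal pieces: {0:d, 2:a, 6:c}
ways to finish when only these pieces remain (= sum over removing one remaining piece with nothing left below it):
  1 left: {4}→1  {5}→1  {6}→1
  2 left: {1,4}→1  {3,5}→1  {4,5}→2  {4,6}→2  {5,6}→2
  3 left: {0,1,4}→1  {1,4,5}→3  {1,4,6}→3  {2,3,5}→1  {3,4,5}→3  {3,5,6}→3  {4,5,6}→6
  4 left: {0,1,4,5}→4  {0,1,4,6}→4  {1,3,4,5}→6  {1,4,5,6}→12  {2,3,4,5}→4  {2,3,5,6}→4  {3,4,5,6}→12
  5 left: {0,1,3,4,5}→10  {0,1,4,5,6}→20  {1,2,3,4,5}→10  {1,3,4,5,6}→30  {2,3,4,5,6}→20
  placing 0:d first → 60 extensions
  placing 2:a first → 60 extensions
  placing 6:c first → 20 extensions
total linear extensions = 140

140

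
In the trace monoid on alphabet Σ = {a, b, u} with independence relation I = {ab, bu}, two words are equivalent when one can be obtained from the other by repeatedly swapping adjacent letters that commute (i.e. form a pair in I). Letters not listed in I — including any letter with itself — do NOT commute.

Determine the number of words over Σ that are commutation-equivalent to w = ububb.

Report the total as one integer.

0(u) covers ∅
1(b) covers ∅
2(u) covers 0:u
3(b) covers 1:b
4(b) covers 3:b
floor of heap: 0:u, 1:b
completions by unplaced set U, small U first (add the entries for U minus each lowest piece of U):
  |U|=1: {2}:1  {4}:1
  |U|=2: {0,2}:1  {2,4}:2  {3,4}:1
  |U|=3: {0,2,4}:3  {1,3,4}:1  {2,3,4}:3
  start at 0(u): 4
  start at 1(b): 6
sum over floor = 10

10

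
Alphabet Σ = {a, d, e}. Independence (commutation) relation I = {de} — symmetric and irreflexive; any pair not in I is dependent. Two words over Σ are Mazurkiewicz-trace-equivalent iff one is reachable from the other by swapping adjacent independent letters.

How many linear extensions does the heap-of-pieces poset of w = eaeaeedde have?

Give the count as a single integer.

10

drop 0:e onto floor
drop 1:a onto {0:e}
drop 2:e onto {1:a}
drop 3:a onto {2:e}
drop 4:e onto {3:a}
drop 5:e onto {4:e}
drop 6:d onto {3:a}
drop 7:d onto {6:d}
drop 8:e onto {5:e}
ground layer = {0:e}
drop-orders for the pieces not yet dropped (sum over which currently-grounded one goes next):
  1 to go: {7} 1  {8} 1
  2 to go: {5,8} 1  {6,7} 1  {7,8} 2
  3 to go: {4,5,8} 1  {5,7,8} 3  {6,7,8} 3
  4 to go: {4,5,7,8} 4  {5,6,7,8} 6
  5 to go: {4,5,6,7,8} 10
  6 to go: {3,4,5,6,7,8} 10
  7 to go: {2,3,4,5,6,7,8} 10
  if 0:e drops first: 10 orders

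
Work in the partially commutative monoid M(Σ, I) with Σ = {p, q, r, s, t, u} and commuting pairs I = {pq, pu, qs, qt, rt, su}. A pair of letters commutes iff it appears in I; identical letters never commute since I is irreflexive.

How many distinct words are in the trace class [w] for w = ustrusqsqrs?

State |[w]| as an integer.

drop 0:u onto floor
drop 1:s onto floor
drop 2:t onto {0:u, 1:s}
drop 3:r onto {0:u, 1:s}
drop 4:u onto {2:t, 3:r}
drop 5:s onto {2:t, 3:r}
drop 6:q onto {4:u}
drop 7:s onto {5:s}
drop 8:q onto {6:q}
drop 9:r onto {7:s, 8:q}
drop 10:s onto {9:r}
ground layer = {0:u, 1:s}
drop-orders for the pieces not yet dropped (sum over which currently-grounded one goes next):
  1 to go: {10} 1
  2 to go: {9,10} 1
  3 to go: {7,9,10} 1  {8,9,10} 1
  4 to go: {5,7,9,10} 1  {6,8,9,10} 1  {7,8,9,10} 2
  5 to go: {4,6,8,9,10} 1  {5,7,8,9,10} 3  {6,7,8,9,10} 3
  6 to go: {4,6,7,8,9,10} 4  {5,6,7,8,9,10} 6
  7 to go: {4,5,6,7,8,9,10} 10
  8 to go: {2,4,5,6,7,8,9,10} 10  {3,4,5,6,7,8,9,10} 10
  9 to go: {2,3,4,5,6,7,8,9,10} 20
  if 0:u drops first: 20 orders
  if 1:s drops first: 20 orders
heap linearizations: 40

40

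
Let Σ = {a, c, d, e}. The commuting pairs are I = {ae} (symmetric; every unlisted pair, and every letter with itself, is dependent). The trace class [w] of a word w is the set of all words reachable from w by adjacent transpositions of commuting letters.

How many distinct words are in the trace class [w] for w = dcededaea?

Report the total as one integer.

3

drop 0:d onto floor
drop 1:c onto {0:d}
drop 2:e onto {1:c}
drop 3:d onto {2:e}
drop 4:e onto {3:d}
drop 5:d onto {4:e}
drop 6:a onto {5:d}
drop 7:e onto {5:d}
drop 8:a onto {6:a}
ground layer = {0:d}
drop-orders for the pieces not yet dropped (sum over which currently-grounded one goes next):
  1 to go: {7} 1  {8} 1
  2 to go: {6,8} 1  {7,8} 2
  3 to go: {6,7,8} 3
  4 to go: {5,6,7,8} 3
  5 to go: {4,5,6,7,8} 3
  6 to go: {3,4,5,6,7,8} 3
  7 to go: {2,3,4,5,6,7,8} 3
  if 0:d drops first: 3 orders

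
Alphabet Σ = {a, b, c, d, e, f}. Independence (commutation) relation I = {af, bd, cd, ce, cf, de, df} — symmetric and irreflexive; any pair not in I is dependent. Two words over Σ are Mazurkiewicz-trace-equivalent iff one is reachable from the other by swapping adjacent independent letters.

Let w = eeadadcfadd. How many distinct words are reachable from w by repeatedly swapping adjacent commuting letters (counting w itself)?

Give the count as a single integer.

0(e) covers ∅
1(e) covers 0:e
2(a) covers 1:e
3(d) covers 2:a
4(a) covers 3:d
5(d) covers 4:a
6(c) covers 4:a
7(f) covers 1:e
8(a) covers 5:d, 6:c
9(d) covers 8:a
10(d) covers 9:d
floor of heap: 0:e
completions by unplaced set U, small U first (add the entries for U minus each lowest piece of U):
  |U|=1: {7}:1  {10}:1
  |U|=2: {7,10}:2  {9,10}:1
  |U|=3: {7,9,10}:3  {8,9,10}:1
  |U|=4: {5,8,9,10}:1  {6,8,9,10}:1  {7,8,9,10}:4
  |U|=5: {5,6,8,9,10}:2  {5,7,8,9,10}:5  {6,7,8,9,10}:5
  |U|=6: {4,5,6,8,9,10}:2  {5,6,7,8,9,10}:12
  |U|=7: {3,4,5,6,8,9,10}:2  {4,5,6,7,8,9,10}:14
  |U|=8: {2,3,4,5,6,8,9,10}:2  {3,4,5,6,7,8,9,10}:16
  |U|=9: {2,3,4,5,6,7,8,9,10}:18
  start at 0(e): 18

18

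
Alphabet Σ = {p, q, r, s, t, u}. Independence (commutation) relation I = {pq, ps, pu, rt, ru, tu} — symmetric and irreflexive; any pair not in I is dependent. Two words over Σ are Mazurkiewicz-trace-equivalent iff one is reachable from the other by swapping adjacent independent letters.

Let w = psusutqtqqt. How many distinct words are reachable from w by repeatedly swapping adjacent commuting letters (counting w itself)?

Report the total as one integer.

9

#0=p has no predecessor
#1=s has no predecessor
#2=u depends on [1:s]
#3=s depends on [2:u]
#4=u depends on [3:s]
#5=t depends on [0:p, 3:s]
#6=q depends on [4:u, 5:t]
#7=t depends on [6:q]
#8=q depends on [7:t]
#9=q depends on [8:q]
#10=t depends on [9:q]
sources: [0:p, 1:s]
N(rest) = Σ N(rest − s) over sources s of rest; N(one piece) = 1:
  size 1 → [10]=1
  size 2 → [9,10]=1
  size 3 → [8,9,10]=1
  size 4 → [7,8,9,10]=1
  size 5 → [6,7,8,9,10]=1
  size 6 → [4,6,7,8,9,10]=1  [5,6,7,8,9,10]=1
  size 7 → [0,5,6,7,8,9,10]=1  [4,5,6,7,8,9,10]=2
  size 8 → [0,4,5,6,7,8,9,10]=3  [3,4,5,6,7,8,9,10]=2
  size 9 → [0,3,4,5,6,7,8,9,10]=5  [2,3,4,5,6,7,8,9,10]=2
  first=0(p) contributes 2
  first=1(s) contributes 7
|[w]| = 9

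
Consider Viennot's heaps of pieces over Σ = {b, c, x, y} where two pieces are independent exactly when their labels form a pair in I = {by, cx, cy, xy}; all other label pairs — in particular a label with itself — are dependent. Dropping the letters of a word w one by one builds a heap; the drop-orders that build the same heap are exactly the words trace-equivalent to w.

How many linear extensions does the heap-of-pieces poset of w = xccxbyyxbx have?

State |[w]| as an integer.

drop 0:x onto floor
drop 1:c onto floor
drop 2:c onto {1:c}
drop 3:x onto {0:x}
drop 4:b onto {2:c, 3:x}
drop 5:y onto floor
drop 6:y onto {5:y}
drop 7:x onto {4:b}
drop 8:b onto {7:x}
drop 9:x onto {8:b}
ground layer = {0:x, 1:c, 5:y}
drop-orders for the pieces not yet dropped (sum over which currently-grounded one goes next):
  1 to go: {6} 1  {9} 1
  2 to go: {5,6} 1  {6,9} 2  {8,9} 1
  3 to go: {5,6,9} 3  {6,8,9} 3  {7,8,9} 1
  4 to go: {4,7,8,9} 1  {5,6,8,9} 6  {6,7,8,9} 4
  5 to go: {2,4,7,8,9} 1  {3,4,7,8,9} 1  {4,6,7,8,9} 5  {5,6,7,8,9} 10
  6 to go: {0,3,4,7,8,9} 1  {1,2,4,7,8,9} 1  {2,3,4,7,8,9} 2  {2,4,6,7,8,9} 6  {3,4,6,7,8,9} 6  {4,5,6,7,8,9} 15
  7 to go: {0,2,3,4,7,8,9} 3  {0,3,4,6,7,8,9} 7  {1,2,3,4,7,8,9} 3  {1,2,4,6,7,8,9} 7  {2,3,4,6,7,8,9} 14  {2,4,5,6,7,8,9} 21  {3,4,5,6,7,8,9} 21
  8 to go: {0,1,2,3,4,7,8,9} 6  {0,2,3,4,6,7,8,9} 24  {0,3,4,5,6,7,8,9} 28  {1,2,3,4,6,7,8,9} 24  {1,2,4,5,6,7,8,9} 28  {2,3,4,5,6,7,8,9} 56
  if 0:x drops first: 108 orders
  if 1:c drops first: 108 orders
  if 5:y drops first: 54 orders
heap linearizations: 270

270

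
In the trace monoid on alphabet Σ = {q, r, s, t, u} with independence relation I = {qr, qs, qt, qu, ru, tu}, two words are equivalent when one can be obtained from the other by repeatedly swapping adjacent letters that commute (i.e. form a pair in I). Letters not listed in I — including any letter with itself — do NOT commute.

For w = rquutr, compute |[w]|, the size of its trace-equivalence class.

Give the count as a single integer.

60

piece 0:r — minimal
piece 1:q — minimal
piece 2:u — minimal
piece 3:u rests on {2:u}
piece 4:t rests on {0:r}
piece 5:r rests on {4:t}
minimal pieces: {0:r, 1:q, 2:u}
ways to finish when only these pieces remain (= sum over removing one remaining piece with nothing left below it):
  1 left: {1}→1  {3}→1  {5}→1
  2 left: {1,3}→2  {1,5}→2  {2,3}→1  {3,5}→2  {4,5}→1
  3 left: {0,4,5}→1  {1,2,3}→3  {1,3,5}→6  {1,4,5}→3  {2,3,5}→3  {3,4,5}→3
  4 left: {0,1,4,5}→4  {0,3,4,5}→4  {1,2,3,5}→12  {1,3,4,5}→12  {2,3,4,5}→6
  placing 0:r first → 30 extensions
  placing 1:q first → 10 extensions
  placing 2:u first → 20 extensions
total linear extensions = 60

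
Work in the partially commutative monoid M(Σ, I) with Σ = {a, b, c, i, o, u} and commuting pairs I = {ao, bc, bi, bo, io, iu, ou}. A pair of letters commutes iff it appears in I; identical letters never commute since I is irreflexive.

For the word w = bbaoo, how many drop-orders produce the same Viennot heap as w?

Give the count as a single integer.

#0=b has no predecessor
#1=b depends on [0:b]
#2=a depends on [1:b]
#3=o has no predecessor
#4=o depends on [3:o]
sources: [0:b, 3:o]
N(rest) = Σ N(rest − s) over sources s of rest; N(one piece) = 1:
  size 1 → [2]=1  [4]=1
  size 2 → [1,2]=1  [2,4]=2  [3,4]=1
  size 3 → [0,1,2]=1  [1,2,4]=3  [2,3,4]=3
  first=0(b) contributes 6
  first=3(o) contributes 4
|[w]| = 10

10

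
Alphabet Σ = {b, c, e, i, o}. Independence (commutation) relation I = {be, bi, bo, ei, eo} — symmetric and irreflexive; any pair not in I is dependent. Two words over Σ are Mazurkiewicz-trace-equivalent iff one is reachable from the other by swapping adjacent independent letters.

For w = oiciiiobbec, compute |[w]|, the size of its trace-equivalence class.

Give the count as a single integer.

piece 0:o — minimal
piece 1:i rests on {0:o}
piece 2:c rests on {1:i}
piece 3:i rests on {2:c}
piece 4:i rests on {3:i}
piece 5:i rests on {4:i}
piece 6:o rests on {5:i}
piece 7:b rests on {2:c}
piece 8:b rests on {7:b}
piece 9:e rests on {2:c}
piece 10:c rests on {6:o, 8:b, 9:e}
minimal pieces: {0:o}
ways to finish when only these pieces remain (= sum over removing one remaining piece with nothing left below it):
  1 left: {10}→1
  2 left: {6,10}→1  {8,10}→1  {9,10}→1
  3 left: {5,6,10}→1  {6,8,10}→2  {6,9,10}→2  {7,8,10}→1  {8,9,10}→2
  4 left: {4,5,6,10}→1  {5,6,8,10}→3  {5,6,9,10}→3  {6,7,8,10}→3  {6,8,9,10}→6  {7,8,9,10}→3
  5 left: {3,4,5,6,10}→1  {4,5,6,8,10}→4  {4,5,6,9,10}→4  {5,6,7,8,10}→6  {5,6,8,9,10}→12  {6,7,8,9,10}→12
  6 left: {3,4,5,6,8,10}→5  {3,4,5,6,9,10}→5  {4,5,6,7,8,10}→10  {4,5,6,8,9,10}→20  {5,6,7,8,9,10}→30
  7 left: {3,4,5,6,7,8,10}→15  {3,4,5,6,8,9,10}→30  {4,5,6,7,8,9,10}→60
  8 left: {3,4,5,6,7,8,9,10}→105
  9 left: {2,3,4,5,6,7,8,9,10}→105
  placing 0:o first → 105 extensions

105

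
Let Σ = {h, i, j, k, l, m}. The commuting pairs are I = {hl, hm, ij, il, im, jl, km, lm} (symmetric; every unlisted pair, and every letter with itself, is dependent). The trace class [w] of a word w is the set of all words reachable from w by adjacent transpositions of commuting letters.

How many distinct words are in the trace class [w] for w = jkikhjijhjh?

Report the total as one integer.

drop 0:j onto floor
drop 1:k onto {0:j}
drop 2:i onto {1:k}
drop 3:k onto {2:i}
drop 4:h onto {3:k}
drop 5:j onto {4:h}
drop 6:i onto {4:h}
drop 7:j onto {5:j}
drop 8:h onto {6:i, 7:j}
drop 9:j onto {8:h}
drop 10:h onto {9:j}
ground layer = {0:j}
drop-orders for the pieces not yet dropped (sum over which currently-grounded one goes next):
  1 to go: {10} 1
  2 to go: {9,10} 1
  3 to go: {8,9,10} 1
  4 to go: {6,8,9,10} 1  {7,8,9,10} 1
  5 to go: {5,7,8,9,10} 1  {6,7,8,9,10} 2
  6 to go: {5,6,7,8,9,10} 3
  7 to go: {4,5,6,7,8,9,10} 3
  8 to go: {3,4,5,6,7,8,9,10} 3
  9 to go: {2,3,4,5,6,7,8,9,10} 3
  if 0:j drops first: 3 orders

3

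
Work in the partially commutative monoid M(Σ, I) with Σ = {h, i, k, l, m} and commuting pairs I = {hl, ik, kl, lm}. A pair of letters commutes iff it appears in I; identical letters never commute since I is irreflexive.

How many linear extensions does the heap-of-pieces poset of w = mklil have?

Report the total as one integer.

#0=m has no predecessor
#1=k depends on [0:m]
#2=l has no predecessor
#3=i depends on [0:m, 2:l]
#4=l depends on [3:i]
sources: [0:m, 2:l]
N(rest) = Σ N(rest − s) over sources s of rest; N(one piece) = 1:
  size 1 → [1]=1  [4]=1
  size 2 → [1,4]=2  [3,4]=1
  size 3 → [1,3,4]=3  [2,3,4]=1
  first=0(m) contributes 4
  first=2(l) contributes 3
|[w]| = 7

7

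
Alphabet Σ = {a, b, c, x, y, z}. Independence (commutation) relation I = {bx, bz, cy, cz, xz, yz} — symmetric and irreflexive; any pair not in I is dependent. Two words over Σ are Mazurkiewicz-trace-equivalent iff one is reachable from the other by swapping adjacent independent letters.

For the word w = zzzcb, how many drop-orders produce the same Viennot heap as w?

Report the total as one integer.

10

piece 0:z — minimal
piece 1:z rests on {0:z}
piece 2:z rests on {1:z}
piece 3:c — minimal
piece 4:b rests on {3:c}
minimal pieces: {0:z, 3:c}
ways to finish when only these pieces remain (= sum over removing one remaining piece with nothing left below it):
  1 left: {2}→1  {4}→1
  2 left: {1,2}→1  {2,4}→2  {3,4}→1
  3 left: {0,1,2}→1  {1,2,4}→3  {2,3,4}→3
  placing 0:z first → 6 extensions
  placing 3:c first → 4 extensions
total linear extensions = 10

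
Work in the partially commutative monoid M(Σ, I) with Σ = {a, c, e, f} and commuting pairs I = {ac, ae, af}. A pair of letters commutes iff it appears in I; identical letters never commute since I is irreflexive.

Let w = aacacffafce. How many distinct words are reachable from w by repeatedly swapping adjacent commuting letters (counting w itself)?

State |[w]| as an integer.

#0=a has no predecessor
#1=a depends on [0:a]
#2=c has no predecessor
#3=a depends on [1:a]
#4=c depends on [2:c]
#5=f depends on [4:c]
#6=f depends on [5:f]
#7=a depends on [3:a]
#8=f depends on [6:f]
#9=c depends on [8:f]
#10=e depends on [9:c]
sources: [0:a, 2:c]
N(rest) = Σ N(rest − s) over sources s of rest; N(one piece) = 1:
  size 1 → [7]=1  [10]=1
  size 2 → [3,7]=1  [7,10]=2  [9,10]=1
  size 3 → [1,3,7]=1  [3,7,10]=3  [7,9,10]=3  [8,9,10]=1
  size 4 → [0,1,3,7]=1  [1,3,7,10]=4  [3,7,9,10]=6  [6,8,9,10]=1  [7,8,9,10]=4
  size 5 → [0,1,3,7,10]=5  [1,3,7,9,10]=10  [3,7,8,9,10]=10  [5,6,8,9,10]=1  [6,7,8,9,10]=5
  size 6 → [0,1,3,7,9,10]=15  [1,3,7,8,9,10]=20  [3,6,7,8,9,10]=15  [4,5,6,8,9,10]=1  [5,6,7,8,9,10]=6
  size 7 → [0,1,3,7,8,9,10]=35  [1,3,6,7,8,9,10]=35  [2,4,5,6,8,9,10]=1  [3,5,6,7,8,9,10]=21  [4,5,6,7,8,9,10]=7
  size 8 → [0,1,3,6,7,8,9,10]=70  [1,3,5,6,7,8,9,10]=56  [2,4,5,6,7,8,9,10]=8  [3,4,5,6,7,8,9,10]=28
  size 9 → [0,1,3,5,6,7,8,9,10]=126  [1,3,4,5,6,7,8,9,10]=84  [2,3,4,5,6,7,8,9,10]=36
  first=0(a) contributes 120
  first=2(c) contributes 210
|[w]| = 330

330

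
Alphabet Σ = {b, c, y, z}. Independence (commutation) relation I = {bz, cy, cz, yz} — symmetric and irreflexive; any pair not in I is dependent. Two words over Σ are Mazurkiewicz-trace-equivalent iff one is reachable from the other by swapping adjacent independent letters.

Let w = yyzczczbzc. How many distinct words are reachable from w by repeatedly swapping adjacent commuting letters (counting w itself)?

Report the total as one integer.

1260

piece 0:y — minimal
piece 1:y rests on {0:y}
piece 2:z — minimal
piece 3:c — minimal
piece 4:z rests on {2:z}
piece 5:c rests on {3:c}
piece 6:z rests on {4:z}
piece 7:b rests on {1:y, 5:c}
piece 8:z rests on {6:z}
piece 9:c rests on {7:b}
minimal pieces: {0:y, 2:z, 3:c}
ways to finish when only these pieces remain (= sum over removing one remaining piece with nothing left below it):
  1 left: {8}→1  {9}→1
  2 left: {6,8}→1  {7,9}→1  {8,9}→2
  3 left: {1,7,9}→1  {4,6,8}→1  {5,7,9}→1  {6,8,9}→3  {7,8,9}→3
  4 left: {0,1,7,9}→1  {1,5,7,9}→2  {1,7,8,9}→4  {2,4,6,8}→1  {3,5,7,9}→1  {4,6,8,9}→4  {5,7,8,9}→4  {6,7,8,9}→6
  5 left: {0,1,5,7,9}→3  {0,1,7,8,9}→5  {1,3,5,7,9}→3  {1,5,7,8,9}→10  {1,6,7,8,9}→10  {2,4,6,8,9}→5  {3,5,7,8,9}→5  {4,6,7,8,9}→10  {5,6,7,8,9}→10
  6 left: {0,1,3,5,7,9}→6  {0,1,5,7,8,9}→18  {0,1,6,7,8,9}→15  {1,3,5,7,8,9}→18  {1,4,6,7,8,9}→20  {1,5,6,7,8,9}→30  {2,4,6,7,8,9}→15  {3,5,6,7,8,9}→15  {4,5,6,7,8,9}→20
  7 left: {0,1,3,5,7,8,9}→42  {0,1,4,6,7,8,9}→35  {0,1,5,6,7,8,9}→63  {1,2,4,6,7,8,9}→35  {1,3,5,6,7,8,9}→63  {1,4,5,6,7,8,9}→70  {2,4,5,6,7,8,9}→35  {3,4,5,6,7,8,9}→35
  8 left: {0,1,2,4,6,7,8,9}→70  {0,1,3,5,6,7,8,9}→168  {0,1,4,5,6,7,8,9}→168  {1,2,4,5,6,7,8,9}→140  {1,3,4,5,6,7,8,9}→168  {2,3,4,5,6,7,8,9}→70
  placing 0:y first → 378 extensions
  placing 2:z first → 504 extensions
  placing 3:c first → 378 extensions
total linear extensions = 1260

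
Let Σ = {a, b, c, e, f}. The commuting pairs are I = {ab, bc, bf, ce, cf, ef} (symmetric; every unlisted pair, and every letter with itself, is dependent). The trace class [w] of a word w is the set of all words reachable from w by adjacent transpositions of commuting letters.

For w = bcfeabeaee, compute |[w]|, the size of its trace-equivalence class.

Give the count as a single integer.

32

drop 0:b onto floor
drop 1:c onto floor
drop 2:f onto floor
drop 3:e onto {0:b}
drop 4:a onto {1:c, 2:f, 3:e}
drop 5:b onto {3:e}
drop 6:e onto {4:a, 5:b}
drop 7:a onto {6:e}
drop 8:e onto {7:a}
drop 9:e onto {8:e}
ground layer = {0:b, 1:c, 2:f}
drop-orders for the pieces not yet dropped (sum over which currently-grounded one goes next):
  1 to go: {9} 1
  2 to go: {8,9} 1
  3 to go: {7,8,9} 1
  4 to go: {6,7,8,9} 1
  5 to go: {4,6,7,8,9} 1  {5,6,7,8,9} 1
  6 to go: {1,4,6,7,8,9} 1  {2,4,6,7,8,9} 1  {4,5,6,7,8,9} 2
  7 to go: {1,2,4,6,7,8,9} 2  {1,4,5,6,7,8,9} 3  {2,4,5,6,7,8,9} 3  {3,4,5,6,7,8,9} 2
  8 to go: {0,3,4,5,6,7,8,9} 2  {1,2,4,5,6,7,8,9} 8  {1,3,4,5,6,7,8,9} 5  {2,3,4,5,6,7,8,9} 5
  if 0:b drops first: 18 orders
  if 1:c drops first: 7 orders
  if 2:f drops first: 7 orders
heap linearizations: 32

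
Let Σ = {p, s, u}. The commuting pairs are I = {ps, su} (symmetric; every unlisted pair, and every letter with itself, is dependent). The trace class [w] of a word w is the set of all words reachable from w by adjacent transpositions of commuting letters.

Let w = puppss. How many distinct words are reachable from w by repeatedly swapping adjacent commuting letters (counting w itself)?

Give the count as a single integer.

15

0(p) covers ∅
1(u) covers 0:p
2(p) covers 1:u
3(p) covers 2:p
4(s) covers ∅
5(s) covers 4:s
floor of heap: 0:p, 4:s
completions by unplaced set U, small U first (add the entries for U minus each lowest piece of U):
  |U|=1: {3}:1  {5}:1
  |U|=2: {2,3}:1  {3,5}:2  {4,5}:1
  |U|=3: {1,2,3}:1  {2,3,5}:3  {3,4,5}:3
  |U|=4: {0,1,2,3}:1  {1,2,3,5}:4  {2,3,4,5}:6
  start at 0(p): 10
  start at 4(s): 5
sum over floor = 15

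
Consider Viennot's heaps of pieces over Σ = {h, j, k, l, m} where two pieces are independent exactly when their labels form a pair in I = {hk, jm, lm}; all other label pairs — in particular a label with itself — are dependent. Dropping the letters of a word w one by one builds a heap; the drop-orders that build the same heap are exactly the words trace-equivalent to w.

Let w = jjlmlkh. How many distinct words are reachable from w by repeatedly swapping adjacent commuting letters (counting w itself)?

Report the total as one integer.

10

drop 0:j onto floor
drop 1:j onto {0:j}
drop 2:l onto {1:j}
drop 3:m onto floor
drop 4:l onto {2:l}
drop 5:k onto {3:m, 4:l}
drop 6:h onto {3:m, 4:l}
ground layer = {0:j, 3:m}
drop-orders for the pieces not yet dropped (sum over which currently-grounded one goes next):
  1 to go: {5} 1  {6} 1
  2 to go: {5,6} 2
  3 to go: {3,5,6} 2  {4,5,6} 2
  4 to go: {2,4,5,6} 2  {3,4,5,6} 4
  5 to go: {1,2,4,5,6} 2  {2,3,4,5,6} 6
  if 0:j drops first: 8 orders
  if 3:m drops first: 2 orders
heap linearizations: 10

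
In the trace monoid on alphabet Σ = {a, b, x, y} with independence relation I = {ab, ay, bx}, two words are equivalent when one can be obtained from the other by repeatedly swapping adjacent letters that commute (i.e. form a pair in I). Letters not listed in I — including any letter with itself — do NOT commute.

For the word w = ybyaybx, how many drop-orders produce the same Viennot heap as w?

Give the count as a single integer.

piece 0:y — minimal
piece 1:b rests on {0:y}
piece 2:y rests on {1:b}
piece 3:a — minimal
piece 4:y rests on {2:y}
piece 5:b rests on {4:y}
piece 6:x rests on {3:a, 4:y}
minimal pieces: {0:y, 3:a}
ways to finish when only these pieces remain (= sum over removing one remaining piece with nothing left below it):
  1 left: {5}→1  {6}→1
  2 left: {3,6}→1  {5,6}→2
  3 left: {3,5,6}→3  {4,5,6}→2
  4 left: {2,4,5,6}→2  {3,4,5,6}→5
  5 left: {1,2,4,5,6}→2  {2,3,4,5,6}→7
  placing 0:y first → 9 extensions
  placing 3:a first → 2 extensions
total linear extensions = 11

11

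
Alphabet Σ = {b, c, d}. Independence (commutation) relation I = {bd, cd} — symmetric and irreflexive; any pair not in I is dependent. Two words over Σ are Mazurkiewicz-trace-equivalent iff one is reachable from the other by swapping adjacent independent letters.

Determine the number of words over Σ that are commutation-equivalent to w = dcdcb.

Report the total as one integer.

drop 0:d onto floor
drop 1:c onto floor
drop 2:d onto {0:d}
drop 3:c onto {1:c}
drop 4:b onto {3:c}
ground layer = {0:d, 1:c}
drop-orders for the pieces not yet dropped (sum over which currently-grounded one goes next):
  1 to go: {2} 1  {4} 1
  2 to go: {0,2} 1  {2,4} 2  {3,4} 1
  3 to go: {0,2,4} 3  {1,3,4} 1  {2,3,4} 3
  if 0:d drops first: 4 orders
  if 1:c drops first: 6 orders
heap linearizations: 10

10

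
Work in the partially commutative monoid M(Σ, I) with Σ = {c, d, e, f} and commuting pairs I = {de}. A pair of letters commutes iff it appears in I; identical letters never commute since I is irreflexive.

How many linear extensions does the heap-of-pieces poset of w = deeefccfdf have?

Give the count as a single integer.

4

drop 0:d onto floor
drop 1:e onto floor
drop 2:e onto {1:e}
drop 3:e onto {2:e}
drop 4:f onto {0:d, 3:e}
drop 5:c onto {4:f}
drop 6:c onto {5:c}
drop 7:f onto {6:c}
drop 8:d onto {7:f}
drop 9:f onto {8:d}
ground layer = {0:d, 1:e}
drop-orders for the pieces not yet dropped (sum over which currently-grounded one goes next):
  1 to go: {9} 1
  2 to go: {8,9} 1
  3 to go: {7,8,9} 1
  4 to go: {6,7,8,9} 1
  5 to go: {5,6,7,8,9} 1
  6 to go: {4,5,6,7,8,9} 1
  7 to go: {0,4,5,6,7,8,9} 1  {3,4,5,6,7,8,9} 1
  8 to go: {0,3,4,5,6,7,8,9} 2  {2,3,4,5,6,7,8,9} 1
  if 0:d drops first: 1 orders
  if 1:e drops first: 3 orders
heap linearizations: 4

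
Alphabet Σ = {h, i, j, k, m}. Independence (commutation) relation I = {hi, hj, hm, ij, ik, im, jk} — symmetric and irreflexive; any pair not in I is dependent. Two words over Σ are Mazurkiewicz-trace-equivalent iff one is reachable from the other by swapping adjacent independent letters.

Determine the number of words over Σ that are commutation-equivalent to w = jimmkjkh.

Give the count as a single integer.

0(j) covers ∅
1(i) covers ∅
2(m) covers 0:j
3(m) covers 2:m
4(k) covers 3:m
5(j) covers 3:m
6(k) covers 4:k
7(h) covers 6:k
floor of heap: 0:j, 1:i
completions by unplaced set U, small U first (add the entries for U minus each lowest piece of U):
  |U|=1: {1}:1  {5}:1  {7}:1
  |U|=2: {1,5}:2  {1,7}:2  {5,7}:2  {6,7}:1
  |U|=3: {1,5,7}:6  {1,6,7}:3  {4,6,7}:1  {5,6,7}:3
  |U|=4: {1,4,6,7}:4  {1,5,6,7}:12  {4,5,6,7}:4
  |U|=5: {1,4,5,6,7}:20  {3,4,5,6,7}:4
  |U|=6: {1,3,4,5,6,7}:24  {2,3,4,5,6,7}:4
  start at 0(j): 28
  start at 1(i): 4
sum over floor = 32

32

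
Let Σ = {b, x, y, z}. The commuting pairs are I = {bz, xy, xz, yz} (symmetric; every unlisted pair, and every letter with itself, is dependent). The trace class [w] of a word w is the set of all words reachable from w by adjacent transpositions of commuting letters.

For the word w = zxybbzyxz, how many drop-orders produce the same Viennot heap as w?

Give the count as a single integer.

336

0(z) covers ∅
1(x) covers ∅
2(y) covers ∅
3(b) covers 1:x, 2:y
4(b) covers 3:b
5(z) covers 0:z
6(y) covers 4:b
7(x) covers 4:b
8(z) covers 5:z
floor of heap: 0:z, 1:x, 2:y
completions by unplaced set U, small U first (add the entries for U minus each lowest piece of U):
  |U|=1: {6}:1  {7}:1  {8}:1
  |U|=2: {5,8}:1  {6,7}:2  {6,8}:2  {7,8}:2
  |U|=3: {0,5,8}:1  {4,6,7}:2  {5,6,8}:3  {5,7,8}:3  {6,7,8}:6
  |U|=4: {0,5,6,8}:4  {0,5,7,8}:4  {3,4,6,7}:2  {4,6,7,8}:8  {5,6,7,8}:12
  |U|=5: {0,5,6,7,8}:20  {1,3,4,6,7}:2  {2,3,4,6,7}:2  {3,4,6,7,8}:10  {4,5,6,7,8}:20
  |U|=6: {0,4,5,6,7,8}:40  {1,2,3,4,6,7}:4  {1,3,4,6,7,8}:12  {2,3,4,6,7,8}:12  {3,4,5,6,7,8}:30
  |U|=7: {0,3,4,5,6,7,8}:70  {1,2,3,4,6,7,8}:28  {1,3,4,5,6,7,8}:42  {2,3,4,5,6,7,8}:42
  start at 0(z): 112
  start at 1(x): 112
  start at 2(y): 112
sum over floor = 336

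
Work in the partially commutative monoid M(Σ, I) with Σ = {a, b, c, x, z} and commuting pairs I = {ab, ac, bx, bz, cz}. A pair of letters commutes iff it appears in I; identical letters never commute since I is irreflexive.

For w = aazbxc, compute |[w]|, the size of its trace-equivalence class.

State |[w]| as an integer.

5

#0=a has no predecessor
#1=a depends on [0:a]
#2=z depends on [1:a]
#3=b has no predecessor
#4=x depends on [2:z]
#5=c depends on [3:b, 4:x]
sources: [0:a, 3:b]
N(rest) = Σ N(rest − s) over sources s of rest; N(one piece) = 1:
  size 1 → [5]=1
  size 2 → [3,5]=1  [4,5]=1
  size 3 → [2,4,5]=1  [3,4,5]=2
  size 4 → [1,2,4,5]=1  [2,3,4,5]=3
  first=0(a) contributes 4
  first=3(b) contributes 1
|[w]| = 5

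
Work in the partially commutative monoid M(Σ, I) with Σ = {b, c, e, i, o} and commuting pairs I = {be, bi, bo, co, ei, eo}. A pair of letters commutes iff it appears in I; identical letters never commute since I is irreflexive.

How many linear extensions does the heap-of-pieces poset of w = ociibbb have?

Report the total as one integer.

30

#0=o has no predecessor
#1=c has no predecessor
#2=i depends on [0:o, 1:c]
#3=i depends on [2:i]
#4=b depends on [1:c]
#5=b depends on [4:b]
#6=b depends on [5:b]
sources: [0:o, 1:c]
N(rest) = Σ N(rest − s) over sources s of rest; N(one piece) = 1:
  size 1 → [3]=1  [6]=1
  size 2 → [2,3]=1  [3,6]=2  [5,6]=1
  size 3 → [0,2,3]=1  [2,3,6]=3  [3,5,6]=3  [4,5,6]=1
  size 4 → [0,2,3,6]=4  [2,3,5,6]=6  [3,4,5,6]=4
  size 5 → [0,2,3,5,6]=10  [2,3,4,5,6]=10
  first=0(o) contributes 10
  first=1(c) contributes 20
|[w]| = 30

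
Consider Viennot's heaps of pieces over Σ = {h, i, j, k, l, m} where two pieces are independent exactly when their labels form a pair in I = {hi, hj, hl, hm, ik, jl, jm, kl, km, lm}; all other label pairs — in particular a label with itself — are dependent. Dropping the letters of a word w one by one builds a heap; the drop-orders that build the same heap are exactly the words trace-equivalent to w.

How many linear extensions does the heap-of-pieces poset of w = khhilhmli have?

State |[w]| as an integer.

#0=k has no predecessor
#1=h depends on [0:k]
#2=h depends on [1:h]
#3=i has no predecessor
#4=l depends on [3:i]
#5=h depends on [2:h]
#6=m depends on [3:i]
#7=l depends on [4:l]
#8=i depends on [6:m, 7:l]
sources: [0:k, 3:i]
N(rest) = Σ N(rest − s) over sources s of rest; N(one piece) = 1:
  size 1 → [5]=1  [8]=1
  size 2 → [2,5]=1  [5,8]=2  [6,8]=1  [7,8]=1
  size 3 → [1,2,5]=1  [2,5,8]=3  [4,7,8]=1  [5,6,8]=3  [5,7,8]=3  [6,7,8]=2
  size 4 → [0,1,2,5]=1  [1,2,5,8]=4  [2,5,6,8]=6  [2,5,7,8]=6  [4,5,7,8]=4  [4,6,7,8]=3  [5,6,7,8]=8
  size 5 → [0,1,2,5,8]=5  [1,2,5,6,8]=10  [1,2,5,7,8]=10  [2,4,5,7,8]=10  [2,5,6,7,8]=20  [3,4,6,7,8]=3  [4,5,6,7,8]=15
  size 6 → [0,1,2,5,6,8]=15  [0,1,2,5,7,8]=15  [1,2,4,5,7,8]=20  [1,2,5,6,7,8]=40  [2,4,5,6,7,8]=45  [3,4,5,6,7,8]=18
  size 7 → [0,1,2,4,5,7,8]=35  [0,1,2,5,6,7,8]=70  [1,2,4,5,6,7,8]=105  [2,3,4,5,6,7,8]=63
  first=0(k) contributes 168
  first=3(i) contributes 210
|[w]| = 378

378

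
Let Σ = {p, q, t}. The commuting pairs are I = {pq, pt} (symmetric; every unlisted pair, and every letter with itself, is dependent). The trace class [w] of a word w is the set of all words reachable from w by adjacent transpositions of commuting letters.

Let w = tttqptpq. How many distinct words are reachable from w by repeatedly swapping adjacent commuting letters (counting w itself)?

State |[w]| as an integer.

28

0(t) covers ∅
1(t) covers 0:t
2(t) covers 1:t
3(q) covers 2:t
4(p) covers ∅
5(t) covers 3:q
6(p) covers 4:p
7(q) covers 5:t
floor of heap: 0:t, 4:p
completions by unplaced set U, small U first (add the entries for U minus each lowest piece of U):
  |U|=1: {6}:1  {7}:1
  |U|=2: {4,6}:1  {5,7}:1  {6,7}:2
  |U|=3: {3,5,7}:1  {4,6,7}:3  {5,6,7}:3
  |U|=4: {2,3,5,7}:1  {3,5,6,7}:4  {4,5,6,7}:6
  |U|=5: {1,2,3,5,7}:1  {2,3,5,6,7}:5  {3,4,5,6,7}:10
  |U|=6: {0,1,2,3,5,7}:1  {1,2,3,5,6,7}:6  {2,3,4,5,6,7}:15
  start at 0(t): 21
  start at 4(p): 7
sum over floor = 28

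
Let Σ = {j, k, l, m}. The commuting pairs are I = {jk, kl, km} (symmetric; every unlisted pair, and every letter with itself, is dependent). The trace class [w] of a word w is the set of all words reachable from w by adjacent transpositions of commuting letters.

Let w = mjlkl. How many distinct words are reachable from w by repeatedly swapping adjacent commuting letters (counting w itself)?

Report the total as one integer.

5

0(m) covers ∅
1(j) covers 0:m
2(l) covers 1:j
3(k) covers ∅
4(l) covers 2:l
floor of heap: 0:m, 3:k
completions by unplaced set U, small U first (add the entries for U minus each lowest piece of U):
  |U|=1: {3}:1  {4}:1
  |U|=2: {2,4}:1  {3,4}:2
  |U|=3: {1,2,4}:1  {2,3,4}:3
  start at 0(m): 4
  start at 3(k): 1
sum over floor = 5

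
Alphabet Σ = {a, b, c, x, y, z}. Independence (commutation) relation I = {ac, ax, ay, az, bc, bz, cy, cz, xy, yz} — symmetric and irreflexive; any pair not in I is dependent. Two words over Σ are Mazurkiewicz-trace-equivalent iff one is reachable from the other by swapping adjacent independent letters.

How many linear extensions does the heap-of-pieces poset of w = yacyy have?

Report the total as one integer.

20

drop 0:y onto floor
drop 1:a onto floor
drop 2:c onto floor
drop 3:y onto {0:y}
drop 4:y onto {3:y}
ground layer = {0:y, 1:a, 2:c}
drop-orders for the pieces not yet dropped (sum over which currently-grounded one goes next):
  1 to go: {1} 1  {2} 1  {4} 1
  2 to go: {1,2} 2  {1,4} 2  {2,4} 2  {3,4} 1
  3 to go: {0,3,4} 1  {1,2,4} 6  {1,3,4} 3  {2,3,4} 3
  if 0:y drops first: 12 orders
  if 1:a drops first: 4 orders
  if 2:c drops first: 4 orders
heap linearizations: 20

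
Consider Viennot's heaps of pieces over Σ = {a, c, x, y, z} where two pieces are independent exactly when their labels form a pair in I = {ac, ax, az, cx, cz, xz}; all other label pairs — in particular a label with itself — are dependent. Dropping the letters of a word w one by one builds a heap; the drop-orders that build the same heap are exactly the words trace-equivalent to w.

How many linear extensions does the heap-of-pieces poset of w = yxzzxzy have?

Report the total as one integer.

piece 0:y — minimal
piece 1:x rests on {0:y}
piece 2:z rests on {0:y}
piece 3:z rests on {2:z}
piece 4:x rests on {1:x}
piece 5:z rests on {3:z}
piece 6:y rests on {4:x, 5:z}
minimal pieces: {0:y}
ways to finish when only these pieces remain (= sum over removing one remaining piece with nothing left below it):
  1 left: {6}→1
  2 left: {4,6}→1  {5,6}→1
  3 left: {1,4,6}→1  {3,5,6}→1  {4,5,6}→2
  4 left: {1,4,5,6}→3  {2,3,5,6}→1  {3,4,5,6}→3
  5 left: {1,3,4,5,6}→6  {2,3,4,5,6}→4
  placing 0:y first → 10 extensions

10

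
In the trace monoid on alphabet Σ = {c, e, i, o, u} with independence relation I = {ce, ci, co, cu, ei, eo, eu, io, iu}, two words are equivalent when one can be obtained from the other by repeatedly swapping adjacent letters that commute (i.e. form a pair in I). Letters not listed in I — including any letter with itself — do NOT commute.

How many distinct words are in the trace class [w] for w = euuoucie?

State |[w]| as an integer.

840

0(e) covers ∅
1(u) covers ∅
2(u) covers 1:u
3(o) covers 2:u
4(u) covers 3:o
5(c) covers ∅
6(i) covers ∅
7(e) covers 0:e
floor of heap: 0:e, 1:u, 5:c, 6:i
completions by unplaced set U, small U first (add the entries for U minus each lowest piece of U):
  |U|=1: {4}:1  {5}:1  {6}:1  {7}:1
  |U|=2: {0,7}:1  {3,4}:1  {4,5}:2  {4,6}:2  {4,7}:2  {5,6}:2  {5,7}:2  {6,7}:2
  |U|=3: {0,4,7}:3  {0,5,7}:3  {0,6,7}:3  {2,3,4}:1  {3,4,5}:3  {3,4,6}:3  {3,4,7}:3  {4,5,6}:6  {4,5,7}:6  {4,6,7}:6  {5,6,7}:6
  |U|=4: {0,3,4,7}:6  {0,4,5,7}:12  {0,4,6,7}:12  {0,5,6,7}:12  {1,2,3,4}:1  {2,3,4,5}:4  {2,3,4,6}:4  {2,3,4,7}:4  {3,4,5,6}:12  {3,4,5,7}:12  {3,4,6,7}:12  {4,5,6,7}:24
  |U|=5: {0,2,3,4,7}:10  {0,3,4,5,7}:30  {0,3,4,6,7}:30  {0,4,5,6,7}:60  {1,2,3,4,5}:5  {1,2,3,4,6}:5  {1,2,3,4,7}:5  {2,3,4,5,6}:20  {2,3,4,5,7}:20  {2,3,4,6,7}:20  {3,4,5,6,7}:60
  |U|=6: {0,1,2,3,4,7}:15  {0,2,3,4,5,7}:60  {0,2,3,4,6,7}:60  {0,3,4,5,6,7}:180  {1,2,3,4,5,6}:30  {1,2,3,4,5,7}:30  {1,2,3,4,6,7}:30  {2,3,4,5,6,7}:120
  start at 0(e): 210
  start at 1(u): 420
  start at 5(c): 105
  start at 6(i): 105
sum over floor = 840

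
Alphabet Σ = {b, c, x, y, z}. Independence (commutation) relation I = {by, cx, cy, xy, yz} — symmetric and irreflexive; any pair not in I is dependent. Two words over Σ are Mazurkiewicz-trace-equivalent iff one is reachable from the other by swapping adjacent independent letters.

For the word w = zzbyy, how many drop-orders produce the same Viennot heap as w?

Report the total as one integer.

piece 0:z — minimal
piece 1:z rests on {0:z}
piece 2:b rests on {1:z}
piece 3:y — minimal
piece 4:y rests on {3:y}
minimal pieces: {0:z, 3:y}
ways to finish when only these pieces remain (= sum over removing one remaining piece with nothing left below it):
  1 left: {2}→1  {4}→1
  2 left: {1,2}→1  {2,4}→2  {3,4}→1
  3 left: {0,1,2}→1  {1,2,4}→3  {2,3,4}→3
  placing 0:z first → 6 extensions
  placing 3:y first → 4 extensions
total linear extensions = 10

10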